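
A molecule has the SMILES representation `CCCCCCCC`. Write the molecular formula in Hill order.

C8H18

Atom tally by fragment:
  CH3 → C:1 H:3
  CH2 → C:1 H:2
  CH2 → C:1 H:2
  CH2 → C:1 H:2
  CH2 → C:1 H:2
  CH2 → C:1 H:2
  CH2 → C:1 H:2
  CH3 → C:1 H:3
Element totals:
  C: 8
  H: 18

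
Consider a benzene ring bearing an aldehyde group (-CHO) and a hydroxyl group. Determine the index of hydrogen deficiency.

5

Atom tally by fragment:
  benzene ring core → C:6 H:6
  (− 2 ring H displaced by substituents)
  + CHO → C:1 H:1 O:1
  + OH → O:1 H:1
Element totals:
  C: 7
  H: 6
  O: 2
Molecular formula: C7H6O2.
DoU = (2C + 2 + N − H − X) / 2 = (2·7 + 2 + 0 − 6 − 0) / 2 = 5.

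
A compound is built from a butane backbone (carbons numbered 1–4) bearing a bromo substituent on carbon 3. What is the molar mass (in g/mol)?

Atom tally by fragment:
  CH3 → C:1 H:3
  CH2 → C:1 H:2
  CH(Br) → C:1 H:1 Br:1
  CH3 → C:1 H:3
Element totals:
  C: 4
  H: 9
  Br: 1
Molecular formula: C4H9Br.
  M = 4(12.011) + 9(1.008) + 79.904
    = 48.044 + 9.072 + 79.904 = 137.020

137.02 g/mol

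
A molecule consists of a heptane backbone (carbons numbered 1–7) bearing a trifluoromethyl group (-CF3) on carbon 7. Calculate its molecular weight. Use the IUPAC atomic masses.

168.20 g/mol

Atom tally by fragment:
  CH3 → C:1 H:3
  CH2 → C:1 H:2
  CH2 → C:1 H:2
  CH2 → C:1 H:2
  CH2 → C:1 H:2
  CH2 → C:1 H:2
  CH2CF3 → C:2 H:2 F:3
Element totals:
  C: 8
  H: 15
  F: 3
Molecular formula: C8H15F3.
  M = 8(12.011) + 15(1.008) + 3(18.998)
    = 96.088 + 15.120 + 56.994 = 168.202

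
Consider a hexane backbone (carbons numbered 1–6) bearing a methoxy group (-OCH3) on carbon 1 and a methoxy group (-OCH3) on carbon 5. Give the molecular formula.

C8H18O2

Atom tally by fragment:
  CH3OCH2 → C:2 H:5 O:1
  CH2 → C:1 H:2
  CH2 → C:1 H:2
  CH2 → C:1 H:2
  CH(OCH3) → C:2 H:4 O:1
  CH3 → C:1 H:3
Element totals:
  C: 8
  H: 18
  O: 2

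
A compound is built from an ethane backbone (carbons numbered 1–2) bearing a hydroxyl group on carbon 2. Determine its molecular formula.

Atom tally by fragment:
  CH3 → C:1 H:3
  CH2OH → C:1 H:3 O:1
Element totals:
  C: 2
  H: 6
  O: 1

C2H6O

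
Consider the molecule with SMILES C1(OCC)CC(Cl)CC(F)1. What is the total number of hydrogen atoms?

12

Atom tally by fragment:
  cyclopentane ring core → C:5 H:10
  (− 3 ring H displaced by substituents)
  + OC2H5 → C:2 H:5 O:1
  + Cl → Cl:1
  + F → F:1
Element totals:
  C: 7
  H: 12
  Cl: 1
  F: 1
  O: 1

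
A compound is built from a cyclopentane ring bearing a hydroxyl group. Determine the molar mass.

Atom tally by fragment:
  cyclopentane ring core → C:5 H:10
  (− 1 ring H displaced by substituents)
  + OH → O:1 H:1
Element totals:
  C: 5
  H: 10
  O: 1
Molecular formula: C5H10O.
  M = 5(12.011) + 10(1.008) + 15.999
    = 60.055 + 10.080 + 15.999 = 86.134

86.13 g/mol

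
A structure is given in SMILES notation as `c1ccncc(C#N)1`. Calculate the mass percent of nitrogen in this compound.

26.91%

Atom tally by fragment:
  pyridine ring core → C:5 H:5 N:1
  (− 1 ring H displaced by substituents)
  + CN → C:1 N:1
Element totals:
  C: 6
  H: 4
  N: 2
Molecular formula: C6H4N2.
Molar mass = 104.112 g/mol.
Mass from N: 2 × 14.007 = 28.014 g/mol.
%N = 28.014 / 104.112 × 100 = 26.91%.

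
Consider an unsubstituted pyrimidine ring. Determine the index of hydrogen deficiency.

4

Atom tally by fragment:
  pyrimidine ring core → C:4 H:4 N:2
Element totals:
  C: 4
  H: 4
  N: 2
Molecular formula: C4H4N2.
DoU = (2C + 2 + N − H − X) / 2 = (2·4 + 2 + 2 − 4 − 0) / 2 = 4.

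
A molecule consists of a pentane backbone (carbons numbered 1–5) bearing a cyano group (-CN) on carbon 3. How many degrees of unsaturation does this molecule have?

Atom tally by fragment:
  CH3 → C:1 H:3
  CH2 → C:1 H:2
  CH(CN) → C:2 H:1 N:1
  CH2 → C:1 H:2
  CH3 → C:1 H:3
Element totals:
  C: 6
  H: 11
  N: 1
Molecular formula: C6H11N.
DoU = (2C + 2 + N − H − X) / 2 = (2·6 + 2 + 1 − 11 − 0) / 2 = 2.

2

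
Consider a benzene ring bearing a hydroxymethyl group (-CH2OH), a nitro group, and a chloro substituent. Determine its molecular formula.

Atom tally by fragment:
  benzene ring core → C:6 H:6
  (− 3 ring H displaced by substituents)
  + CH2OH → C:1 H:3 O:1
  + NO2 → N:1 O:2
  + Cl → Cl:1
Element totals:
  C: 7
  H: 6
  Cl: 1
  N: 1
  O: 3

C7H6ClNO3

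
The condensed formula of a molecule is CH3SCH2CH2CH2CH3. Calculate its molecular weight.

Atom tally by fragment:
  CH3SCH2 → C:2 H:5 S:1
  CH2 → C:1 H:2
  CH2 → C:1 H:2
  CH3 → C:1 H:3
Element totals:
  C: 5
  H: 12
  S: 1
Molecular formula: C5H12S.
  M = 5(12.011) + 12(1.008) + 32.06
    = 60.055 + 12.096 + 32.060 = 104.211

104.21 g/mol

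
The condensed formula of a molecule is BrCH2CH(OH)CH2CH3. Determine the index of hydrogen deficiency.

0

Element totals:
  C: 4
  H: 9
  Br: 1
  O: 1
Molecular formula: C4H9BrO.
DoU = (2C + 2 + N − H − X) / 2 = (2·4 + 2 + 0 − 9 − 1) / 2 = 0.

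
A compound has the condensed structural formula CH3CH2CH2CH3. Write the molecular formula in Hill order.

C4H10

Element totals:
  C: 4
  H: 10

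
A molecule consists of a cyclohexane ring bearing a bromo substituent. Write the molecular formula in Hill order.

C6H11Br

Atom tally by fragment:
  cyclohexane ring core → C:6 H:12
  (− 1 ring H displaced by substituents)
  + Br → Br:1
Element totals:
  C: 6
  H: 11
  Br: 1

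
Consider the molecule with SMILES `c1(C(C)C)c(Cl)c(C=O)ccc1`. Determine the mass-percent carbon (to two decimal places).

65.76%

Atom tally by fragment:
  benzene ring core → C:6 H:6
  (− 3 ring H displaced by substituents)
  + CH(CH3)2 → C:3 H:7
  + Cl → Cl:1
  + CHO → C:1 H:1 O:1
Element totals:
  C: 10
  H: 11
  Cl: 1
  O: 1
Molecular formula: C10H11ClO.
Molar mass = 182.647 g/mol.
Mass from C: 10 × 12.011 = 120.110 g/mol.
%C = 120.110 / 182.647 × 100 = 65.76%.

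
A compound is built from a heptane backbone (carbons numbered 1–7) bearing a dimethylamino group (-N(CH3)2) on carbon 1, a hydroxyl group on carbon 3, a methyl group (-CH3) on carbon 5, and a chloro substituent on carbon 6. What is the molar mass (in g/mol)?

Atom tally by fragment:
  (CH3)2NCH2 → C:3 H:8 N:1
  CH2 → C:1 H:2
  CH(OH) → C:1 H:2 O:1
  CH2 → C:1 H:2
  CH(CH3) → C:2 H:4
  CH(Cl) → C:1 H:1 Cl:1
  CH3 → C:1 H:3
Element totals:
  C: 10
  H: 22
  Cl: 1
  N: 1
  O: 1
Molecular formula: C10H22ClNO.
  M = 10(12.011) + 22(1.008) + 35.45 + 14.007 + 15.999
    = 120.110 + 22.176 + 35.450 + 14.007 + 15.999 = 207.742

207.74 g/mol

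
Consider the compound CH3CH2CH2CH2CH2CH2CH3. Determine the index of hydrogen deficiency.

Element totals:
  C: 7
  H: 16
Molecular formula: C7H16.
DoU = (2C + 2 + N − H − X) / 2 = (2·7 + 2 + 0 − 16 − 0) / 2 = 0.

0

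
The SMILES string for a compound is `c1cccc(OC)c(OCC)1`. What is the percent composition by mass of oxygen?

21.02%

Atom tally by fragment:
  benzene ring core → C:6 H:6
  (− 2 ring H displaced by substituents)
  + OCH3 → C:1 H:3 O:1
  + OC2H5 → C:2 H:5 O:1
Element totals:
  C: 9
  H: 12
  O: 2
Molecular formula: C9H12O2.
Molar mass = 152.193 g/mol.
Mass from O: 2 × 15.999 = 31.998 g/mol.
%O = 31.998 / 152.193 × 100 = 21.02%.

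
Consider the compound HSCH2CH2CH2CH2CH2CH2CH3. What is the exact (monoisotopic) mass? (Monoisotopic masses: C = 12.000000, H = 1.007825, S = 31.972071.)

132.0973

Atom tally by fragment:
  HSCH2 → C:1 H:3 S:1
  CH2 → C:1 H:2
  CH2 → C:1 H:2
  CH2 → C:1 H:2
  CH2 → C:1 H:2
  CH2 → C:1 H:2
  CH3 → C:1 H:3
Element totals:
  C: 7
  H: 16
  S: 1
Molecular formula: C7H16S.
  M = 7(12.0) + 16(1.007825) + 31.972071
    = 84.000000 + 16.125200 + 31.972071 = 132.097271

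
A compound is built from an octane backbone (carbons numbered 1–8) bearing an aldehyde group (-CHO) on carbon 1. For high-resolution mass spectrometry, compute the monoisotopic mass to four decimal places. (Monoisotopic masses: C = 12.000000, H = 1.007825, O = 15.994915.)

142.1358

Atom tally by fragment:
  OHCCH2 → C:2 H:3 O:1
  CH2 → C:1 H:2
  CH2 → C:1 H:2
  CH2 → C:1 H:2
  CH2 → C:1 H:2
  CH2 → C:1 H:2
  CH2 → C:1 H:2
  CH3 → C:1 H:3
Element totals:
  C: 9
  H: 18
  O: 1
Molecular formula: C9H18O.
  M = 9(12.0) + 18(1.007825) + 15.994915
    = 108.000000 + 18.140850 + 15.994915 = 142.135765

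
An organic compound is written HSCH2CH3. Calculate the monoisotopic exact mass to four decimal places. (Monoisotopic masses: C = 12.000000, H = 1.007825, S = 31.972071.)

62.0190

Element totals:
  C: 2
  H: 6
  S: 1
Molecular formula: C2H6S.
  M = 2(12.0) + 6(1.007825) + 31.972071
    = 24.000000 + 6.046950 + 31.972071 = 62.019021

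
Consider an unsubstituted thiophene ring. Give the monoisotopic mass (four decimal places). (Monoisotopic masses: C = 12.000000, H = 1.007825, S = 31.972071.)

84.0034

Atom tally by fragment:
  thiophene ring core → C:4 H:4 S:1
Element totals:
  C: 4
  H: 4
  S: 1
Molecular formula: C4H4S.
  M = 4(12.0) + 4(1.007825) + 31.972071
    = 48.000000 + 4.031300 + 31.972071 = 84.003371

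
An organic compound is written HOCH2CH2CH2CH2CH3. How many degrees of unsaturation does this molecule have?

0

Atom tally by fragment:
  HOCH2CH2 → C:2 H:5 O:1
  CH2 → C:1 H:2
  CH2 → C:1 H:2
  CH3 → C:1 H:3
Element totals:
  C: 5
  H: 12
  O: 1
Molecular formula: C5H12O.
DoU = (2C + 2 + N − H − X) / 2 = (2·5 + 2 + 0 − 12 − 0) / 2 = 0.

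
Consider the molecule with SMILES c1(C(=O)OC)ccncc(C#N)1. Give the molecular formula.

Atom tally by fragment:
  pyridine ring core → C:5 H:5 N:1
  (− 2 ring H displaced by substituents)
  + COOCH3 → C:2 H:3 O:2
  + CN → C:1 N:1
Element totals:
  C: 8
  H: 6
  N: 2
  O: 2

C8H6N2O2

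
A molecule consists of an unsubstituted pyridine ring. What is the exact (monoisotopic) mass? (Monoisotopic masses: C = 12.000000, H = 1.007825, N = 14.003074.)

79.0422

Atom tally by fragment:
  pyridine ring core → C:5 H:5 N:1
Element totals:
  C: 5
  H: 5
  N: 1
Molecular formula: C5H5N.
  M = 5(12.0) + 5(1.007825) + 14.003074
    = 60.000000 + 5.039125 + 14.003074 = 79.042199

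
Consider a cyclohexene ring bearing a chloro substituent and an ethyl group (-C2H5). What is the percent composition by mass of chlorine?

24.51%

Atom tally by fragment:
  cyclohexene ring core → C:6 H:10
  (− 2 ring H displaced by substituents)
  + Cl → Cl:1
  + C2H5 → C:2 H:5
Element totals:
  C: 8
  H: 13
  Cl: 1
Molecular formula: C8H13Cl.
Molar mass = 144.642 g/mol.
Mass from Cl: 1 × 35.45 = 35.450 g/mol.
%Cl = 35.450 / 144.642 × 100 = 24.51%.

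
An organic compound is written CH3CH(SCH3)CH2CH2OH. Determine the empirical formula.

C5H12OS

Atom tally by fragment:
  CH3 → C:1 H:3
  CH(SCH3) → C:2 H:4 S:1
  CH2CH2OH → C:2 H:5 O:1
Element totals:
  C: 5
  H: 12
  O: 1
  S: 1
Molecular formula: C5H12OS.
gcd of subscripts (5, 12, 1, 1) = 1, so the empirical formula equals the molecular formula.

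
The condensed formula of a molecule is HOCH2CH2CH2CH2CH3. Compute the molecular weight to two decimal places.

Element totals:
  C: 5
  H: 12
  O: 1
Molecular formula: C5H12O.
  M = 5(12.011) + 12(1.008) + 15.999
    = 60.055 + 12.096 + 15.999 = 88.150

88.15 g/mol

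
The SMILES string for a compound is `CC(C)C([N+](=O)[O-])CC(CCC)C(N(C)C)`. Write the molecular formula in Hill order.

C12H26N2O2

Atom tally by fragment:
  CH3 → C:1 H:3
  CH(CH3) → C:2 H:4
  CH(NO2) → C:1 H:1 N:1 O:2
  CH2 → C:1 H:2
  CH(CH2CH2CH3) → C:4 H:8
  CH2N(CH3)2 → C:3 H:8 N:1
Element totals:
  C: 12
  H: 26
  N: 2
  O: 2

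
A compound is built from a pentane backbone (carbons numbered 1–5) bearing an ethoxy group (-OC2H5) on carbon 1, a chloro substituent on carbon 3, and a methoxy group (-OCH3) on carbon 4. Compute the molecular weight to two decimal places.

180.67 g/mol

Atom tally by fragment:
  C2H5OCH2 → C:3 H:7 O:1
  CH2 → C:1 H:2
  CH(Cl) → C:1 H:1 Cl:1
  CH(OCH3) → C:2 H:4 O:1
  CH3 → C:1 H:3
Element totals:
  C: 8
  H: 17
  Cl: 1
  O: 2
Molecular formula: C8H17ClO2.
  M = 8(12.011) + 17(1.008) + 35.45 + 2(15.999)
    = 96.088 + 17.136 + 35.450 + 31.998 = 180.672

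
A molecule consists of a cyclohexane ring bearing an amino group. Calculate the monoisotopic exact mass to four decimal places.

99.1048

Atom tally by fragment:
  cyclohexane ring core → C:6 H:12
  (− 1 ring H displaced by substituents)
  + NH2 → N:1 H:2
Element totals:
  C: 6
  H: 13
  N: 1
Molecular formula: C6H13N.
  M = 6(12.0) + 13(1.007825) + 14.003074
    = 72.000000 + 13.101725 + 14.003074 = 99.104799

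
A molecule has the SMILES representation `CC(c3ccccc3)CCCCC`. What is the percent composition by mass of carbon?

88.57%

Atom tally by fragment:
  CH3 → C:1 H:3
  CH(C6H5) → C:7 H:6
  CH2 → C:1 H:2
  CH2 → C:1 H:2
  CH2 → C:1 H:2
  CH2 → C:1 H:2
  CH3 → C:1 H:3
Element totals:
  C: 13
  H: 20
Molecular formula: C13H20.
Molar mass = 176.303 g/mol.
Mass from C: 13 × 12.011 = 156.143 g/mol.
%C = 156.143 / 176.303 × 100 = 88.57%.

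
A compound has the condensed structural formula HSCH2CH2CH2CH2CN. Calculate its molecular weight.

Element totals:
  C: 5
  H: 9
  N: 1
  S: 1
Molecular formula: C5H9NS.
  M = 5(12.011) + 9(1.008) + 14.007 + 32.06
    = 60.055 + 9.072 + 14.007 + 32.060 = 115.194

115.19 g/mol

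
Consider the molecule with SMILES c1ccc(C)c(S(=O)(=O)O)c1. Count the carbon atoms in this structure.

7

Atom tally by fragment:
  benzene ring core → C:6 H:6
  (− 2 ring H displaced by substituents)
  + CH3 → C:1 H:3
  + SO3H → S:1 O:3 H:1
Element totals:
  C: 7
  H: 8
  O: 3
  S: 1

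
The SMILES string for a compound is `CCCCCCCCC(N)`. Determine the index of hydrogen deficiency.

Atom tally by fragment:
  CH3 → C:1 H:3
  CH2 → C:1 H:2
  CH2 → C:1 H:2
  CH2 → C:1 H:2
  CH2 → C:1 H:2
  CH2 → C:1 H:2
  CH2 → C:1 H:2
  CH2 → C:1 H:2
  CH2NH2 → C:1 H:4 N:1
Element totals:
  C: 9
  H: 21
  N: 1
Molecular formula: C9H21N.
DoU = (2C + 2 + N − H − X) / 2 = (2·9 + 2 + 1 − 21 − 0) / 2 = 0.

0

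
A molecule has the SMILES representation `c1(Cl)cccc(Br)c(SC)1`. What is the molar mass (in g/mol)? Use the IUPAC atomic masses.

237.54 g/mol

Atom tally by fragment:
  benzene ring core → C:6 H:6
  (− 3 ring H displaced by substituents)
  + Cl → Cl:1
  + Br → Br:1
  + SCH3 → C:1 H:3 S:1
Element totals:
  C: 7
  H: 6
  Br: 1
  Cl: 1
  S: 1
Molecular formula: C7H6BrClS.
  M = 7(12.011) + 6(1.008) + 79.904 + 35.45 + 32.06
    = 84.077 + 6.048 + 79.904 + 35.450 + 32.060 = 237.539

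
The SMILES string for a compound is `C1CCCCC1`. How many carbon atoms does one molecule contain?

6

Atom tally by fragment:
  cyclohexane ring core → C:6 H:12
Element totals:
  C: 6
  H: 12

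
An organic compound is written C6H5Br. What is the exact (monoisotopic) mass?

155.9575

Element totals:
  C: 6
  H: 5
  Br: 1
Molecular formula: C6H5Br.
  M = 6(12.0) + 5(1.007825) + 78.918338
    = 72.000000 + 5.039125 + 78.918338 = 155.957463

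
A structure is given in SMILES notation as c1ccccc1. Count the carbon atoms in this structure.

Atom tally by fragment:
  benzene ring core → C:6 H:6
Element totals:
  C: 6
  H: 6

6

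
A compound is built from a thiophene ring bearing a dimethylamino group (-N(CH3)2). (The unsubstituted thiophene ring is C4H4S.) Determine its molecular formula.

C6H9NS

Atom tally by fragment:
  thiophene ring core → C:4 H:4 S:1
  (− 1 ring H displaced by substituents)
  + N(CH3)2 → N:1 C:2 H:6
Element totals:
  C: 6
  H: 9
  N: 1
  S: 1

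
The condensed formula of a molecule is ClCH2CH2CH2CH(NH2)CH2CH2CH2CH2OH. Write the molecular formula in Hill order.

C8H18ClNO

Atom tally by fragment:
  ClCH2 → C:1 H:2 Cl:1
  CH2 → C:1 H:2
  CH2 → C:1 H:2
  CH(NH2) → C:1 H:3 N:1
  CH2 → C:1 H:2
  CH2 → C:1 H:2
  CH2CH2OH → C:2 H:5 O:1
Element totals:
  C: 8
  H: 18
  Cl: 1
  N: 1
  O: 1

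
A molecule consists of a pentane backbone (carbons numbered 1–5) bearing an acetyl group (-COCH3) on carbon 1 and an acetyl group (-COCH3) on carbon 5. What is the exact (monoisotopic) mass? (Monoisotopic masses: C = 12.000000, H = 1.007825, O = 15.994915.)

Atom tally by fragment:
  CH3COCH2 → C:3 H:5 O:1
  CH2 → C:1 H:2
  CH2 → C:1 H:2
  CH2 → C:1 H:2
  CH2COCH3 → C:3 H:5 O:1
Element totals:
  C: 9
  H: 16
  O: 2
Molecular formula: C9H16O2.
  M = 9(12.0) + 16(1.007825) + 2(15.994915)
    = 108.000000 + 16.125200 + 31.989830 = 156.115030

156.1150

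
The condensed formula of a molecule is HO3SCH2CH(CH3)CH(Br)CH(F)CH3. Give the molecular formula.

C6H12BrFO3S

Atom tally by fragment:
  HO3SCH2 → C:1 H:3 S:1 O:3
  CH(CH3) → C:2 H:4
  CH(Br) → C:1 H:1 Br:1
  CH(F) → C:1 H:1 F:1
  CH3 → C:1 H:3
Element totals:
  C: 6
  H: 12
  Br: 1
  F: 1
  O: 3
  S: 1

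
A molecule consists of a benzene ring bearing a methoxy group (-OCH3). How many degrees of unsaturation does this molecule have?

4

Atom tally by fragment:
  benzene ring core → C:6 H:6
  (− 1 ring H displaced by substituents)
  + OCH3 → C:1 H:3 O:1
Element totals:
  C: 7
  H: 8
  O: 1
Molecular formula: C7H8O.
DoU = (2C + 2 + N − H − X) / 2 = (2·7 + 2 + 0 − 8 − 0) / 2 = 4.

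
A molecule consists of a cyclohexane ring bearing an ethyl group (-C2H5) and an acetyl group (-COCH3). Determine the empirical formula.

C10H18O

Atom tally by fragment:
  cyclohexane ring core → C:6 H:12
  (− 2 ring H displaced by substituents)
  + C2H5 → C:2 H:5
  + COCH3 → C:2 H:3 O:1
Element totals:
  C: 10
  H: 18
  O: 1
Molecular formula: C10H18O.
gcd of subscripts (10, 18, 1) = 1, so the empirical formula equals the molecular formula.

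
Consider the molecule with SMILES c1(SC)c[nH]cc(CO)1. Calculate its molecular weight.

143.20 g/mol

Atom tally by fragment:
  pyrrole ring core → C:4 H:5 N:1
  (− 2 ring H displaced by substituents)
  + SCH3 → C:1 H:3 S:1
  + CH2OH → C:1 H:3 O:1
Element totals:
  C: 6
  H: 9
  N: 1
  O: 1
  S: 1
Molecular formula: C6H9NOS.
  M = 6(12.011) + 9(1.008) + 14.007 + 15.999 + 32.06
    = 72.066 + 9.072 + 14.007 + 15.999 + 32.060 = 143.204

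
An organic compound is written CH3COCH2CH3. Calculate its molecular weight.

Atom tally by fragment:
  CH3COCH2 → C:3 H:5 O:1
  CH3 → C:1 H:3
Element totals:
  C: 4
  H: 8
  O: 1
Molecular formula: C4H8O.
  M = 4(12.011) + 8(1.008) + 15.999
    = 48.044 + 8.064 + 15.999 = 72.107

72.11 g/mol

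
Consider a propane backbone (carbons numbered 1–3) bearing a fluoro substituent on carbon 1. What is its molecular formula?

C3H7F

Atom tally by fragment:
  FCH2 → C:1 H:2 F:1
  CH2 → C:1 H:2
  CH3 → C:1 H:3
Element totals:
  C: 3
  H: 7
  F: 1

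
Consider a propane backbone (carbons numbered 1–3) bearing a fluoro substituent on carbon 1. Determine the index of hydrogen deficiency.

0

Atom tally by fragment:
  FCH2 → C:1 H:2 F:1
  CH2 → C:1 H:2
  CH3 → C:1 H:3
Element totals:
  C: 3
  H: 7
  F: 1
Molecular formula: C3H7F.
DoU = (2C + 2 + N − H − X) / 2 = (2·3 + 2 + 0 − 7 − 1) / 2 = 0.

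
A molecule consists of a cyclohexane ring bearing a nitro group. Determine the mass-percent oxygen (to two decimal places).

Atom tally by fragment:
  cyclohexane ring core → C:6 H:12
  (− 1 ring H displaced by substituents)
  + NO2 → N:1 O:2
Element totals:
  C: 6
  H: 11
  N: 1
  O: 2
Molecular formula: C6H11NO2.
Molar mass = 129.159 g/mol.
Mass from O: 2 × 15.999 = 31.998 g/mol.
%O = 31.998 / 129.159 × 100 = 24.77%.

24.77%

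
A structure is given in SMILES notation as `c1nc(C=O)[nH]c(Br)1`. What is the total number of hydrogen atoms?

Atom tally by fragment:
  imidazole ring core → C:3 H:4 N:2
  (− 2 ring H displaced by substituents)
  + CHO → C:1 H:1 O:1
  + Br → Br:1
Element totals:
  C: 4
  H: 3
  Br: 1
  N: 2
  O: 1

3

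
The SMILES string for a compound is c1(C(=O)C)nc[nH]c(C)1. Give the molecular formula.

Atom tally by fragment:
  imidazole ring core → C:3 H:4 N:2
  (− 2 ring H displaced by substituents)
  + COCH3 → C:2 H:3 O:1
  + CH3 → C:1 H:3
Element totals:
  C: 6
  H: 8
  N: 2
  O: 1

C6H8N2O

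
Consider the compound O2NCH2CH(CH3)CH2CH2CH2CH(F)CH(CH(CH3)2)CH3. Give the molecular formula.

Atom tally by fragment:
  O2NCH2 → C:1 H:2 N:1 O:2
  CH(CH3) → C:2 H:4
  CH2 → C:1 H:2
  CH2 → C:1 H:2
  CH2 → C:1 H:2
  CH(F) → C:1 H:1 F:1
  CH(CH(CH3)2) → C:4 H:8
  CH3 → C:1 H:3
Element totals:
  C: 12
  H: 24
  F: 1
  N: 1
  O: 2

C12H24FNO2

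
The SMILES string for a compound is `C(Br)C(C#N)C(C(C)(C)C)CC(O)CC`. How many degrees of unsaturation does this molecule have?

2

Atom tally by fragment:
  BrCH2 → C:1 H:2 Br:1
  CH(CN) → C:2 H:1 N:1
  CH(C(CH3)3) → C:5 H:10
  CH2 → C:1 H:2
  CH(OH) → C:1 H:2 O:1
  CH2 → C:1 H:2
  CH3 → C:1 H:3
Element totals:
  C: 12
  H: 22
  Br: 1
  N: 1
  O: 1
Molecular formula: C12H22BrNO.
DoU = (2C + 2 + N − H − X) / 2 = (2·12 + 2 + 1 − 22 − 1) / 2 = 2.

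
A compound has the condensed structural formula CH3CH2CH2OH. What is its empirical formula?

C3H8O

Element totals:
  C: 3
  H: 8
  O: 1
Molecular formula: C3H8O.
gcd of subscripts (3, 8, 1) = 1, so the empirical formula equals the molecular formula.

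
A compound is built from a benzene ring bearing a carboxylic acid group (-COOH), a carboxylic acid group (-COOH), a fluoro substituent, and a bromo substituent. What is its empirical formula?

Atom tally by fragment:
  benzene ring core → C:6 H:6
  (− 4 ring H displaced by substituents)
  + COOH → C:1 H:1 O:2
  + COOH → C:1 H:1 O:2
  + F → F:1
  + Br → Br:1
Element totals:
  C: 8
  H: 4
  Br: 1
  F: 1
  O: 4
Molecular formula: C8H4BrFO4.
gcd of subscripts (1, 8, 1, 4, 4) = 1, so the empirical formula equals the molecular formula.

C8H4BrFO4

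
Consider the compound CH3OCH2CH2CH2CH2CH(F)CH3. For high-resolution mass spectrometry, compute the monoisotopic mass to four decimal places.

134.1107

Element totals:
  C: 7
  H: 15
  F: 1
  O: 1
Molecular formula: C7H15FO.
  M = 7(12.0) + 15(1.007825) + 18.998403 + 15.994915
    = 84.000000 + 15.117375 + 18.998403 + 15.994915 = 134.110693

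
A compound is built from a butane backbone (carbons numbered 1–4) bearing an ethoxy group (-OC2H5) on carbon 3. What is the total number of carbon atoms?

Atom tally by fragment:
  CH3 → C:1 H:3
  CH2 → C:1 H:2
  CH(OC2H5) → C:3 H:6 O:1
  CH3 → C:1 H:3
Element totals:
  C: 6
  H: 14
  O: 1

6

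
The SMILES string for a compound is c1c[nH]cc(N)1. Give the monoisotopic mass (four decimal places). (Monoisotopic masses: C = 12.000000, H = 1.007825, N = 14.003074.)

82.0531

Atom tally by fragment:
  pyrrole ring core → C:4 H:5 N:1
  (− 1 ring H displaced by substituents)
  + NH2 → N:1 H:2
Element totals:
  C: 4
  H: 6
  N: 2
Molecular formula: C4H6N2.
  M = 4(12.0) + 6(1.007825) + 2(14.003074)
    = 48.000000 + 6.046950 + 28.006148 = 82.053098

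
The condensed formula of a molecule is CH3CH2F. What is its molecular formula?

C2H5F

Element totals:
  C: 2
  H: 5
  F: 1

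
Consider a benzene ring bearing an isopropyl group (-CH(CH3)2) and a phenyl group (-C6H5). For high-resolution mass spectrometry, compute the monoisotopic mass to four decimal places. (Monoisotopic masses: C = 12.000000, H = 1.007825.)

Atom tally by fragment:
  benzene ring core → C:6 H:6
  (− 2 ring H displaced by substituents)
  + CH(CH3)2 → C:3 H:7
  + C6H5 → C:6 H:5
Element totals:
  C: 15
  H: 16
Molecular formula: C15H16.
  M = 15(12.0) + 16(1.007825)
    = 180.000000 + 16.125200 = 196.125200

196.1252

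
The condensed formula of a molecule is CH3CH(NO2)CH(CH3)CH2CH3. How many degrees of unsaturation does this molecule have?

Atom tally by fragment:
  CH3 → C:1 H:3
  CH(NO2) → C:1 H:1 N:1 O:2
  CH(CH3) → C:2 H:4
  CH2 → C:1 H:2
  CH3 → C:1 H:3
Element totals:
  C: 6
  H: 13
  N: 1
  O: 2
Molecular formula: C6H13NO2.
DoU = (2C + 2 + N − H − X) / 2 = (2·6 + 2 + 1 − 13 − 0) / 2 = 1.

1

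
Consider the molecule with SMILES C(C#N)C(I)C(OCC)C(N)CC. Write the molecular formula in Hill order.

Atom tally by fragment:
  NCCH2 → C:2 H:2 N:1
  CH(I) → C:1 H:1 I:1
  CH(OC2H5) → C:3 H:6 O:1
  CH(NH2) → C:1 H:3 N:1
  CH2 → C:1 H:2
  CH3 → C:1 H:3
Element totals:
  C: 9
  H: 17
  I: 1
  N: 2
  O: 1

C9H17IN2O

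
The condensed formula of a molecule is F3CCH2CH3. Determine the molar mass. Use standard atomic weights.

Element totals:
  C: 3
  H: 5
  F: 3
Molecular formula: C3H5F3.
  M = 3(12.011) + 5(1.008) + 3(18.998)
    = 36.033 + 5.040 + 56.994 = 98.067

98.07 g/mol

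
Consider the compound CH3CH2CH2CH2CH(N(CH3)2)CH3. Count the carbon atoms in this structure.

Element totals:
  C: 8
  H: 19
  N: 1

8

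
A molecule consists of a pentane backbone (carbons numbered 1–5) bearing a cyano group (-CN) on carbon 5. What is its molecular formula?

Atom tally by fragment:
  CH3 → C:1 H:3
  CH2 → C:1 H:2
  CH2 → C:1 H:2
  CH2 → C:1 H:2
  CH2CN → C:2 H:2 N:1
Element totals:
  C: 6
  H: 11
  N: 1

C6H11N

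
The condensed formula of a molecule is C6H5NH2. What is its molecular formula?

C6H7N

Atom tally by fragment:
  benzene ring core → C:6 H:6
  (− 1 ring H displaced by substituents)
  + NH2 → N:1 H:2
Element totals:
  C: 6
  H: 7
  N: 1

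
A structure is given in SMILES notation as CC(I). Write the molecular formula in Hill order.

C2H5I

Atom tally by fragment:
  CH3 → C:1 H:3
  CH2I → C:1 H:2 I:1
Element totals:
  C: 2
  H: 5
  I: 1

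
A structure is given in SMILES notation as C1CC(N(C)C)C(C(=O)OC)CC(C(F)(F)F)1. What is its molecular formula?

Atom tally by fragment:
  cyclohexane ring core → C:6 H:12
  (− 3 ring H displaced by substituents)
  + N(CH3)2 → N:1 C:2 H:6
  + COOCH3 → C:2 H:3 O:2
  + CF3 → C:1 F:3
Element totals:
  C: 11
  H: 18
  F: 3
  N: 1
  O: 2

C11H18F3NO2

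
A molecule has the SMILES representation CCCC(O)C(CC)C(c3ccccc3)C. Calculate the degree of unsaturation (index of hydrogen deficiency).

Atom tally by fragment:
  CH3 → C:1 H:3
  CH2 → C:1 H:2
  CH2 → C:1 H:2
  CH(OH) → C:1 H:2 O:1
  CH(C2H5) → C:3 H:6
  CH(C6H5) → C:7 H:6
  CH3 → C:1 H:3
Element totals:
  C: 15
  H: 24
  O: 1
Molecular formula: C15H24O.
DoU = (2C + 2 + N − H − X) / 2 = (2·15 + 2 + 0 − 24 − 0) / 2 = 4.

4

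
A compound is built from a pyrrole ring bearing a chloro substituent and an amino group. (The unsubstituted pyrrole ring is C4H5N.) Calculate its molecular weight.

Atom tally by fragment:
  pyrrole ring core → C:4 H:5 N:1
  (− 2 ring H displaced by substituents)
  + Cl → Cl:1
  + NH2 → N:1 H:2
Element totals:
  C: 4
  H: 5
  Cl: 1
  N: 2
Molecular formula: C4H5ClN2.
  M = 4(12.011) + 5(1.008) + 35.45 + 2(14.007)
    = 48.044 + 5.040 + 35.450 + 28.014 = 116.548

116.55 g/mol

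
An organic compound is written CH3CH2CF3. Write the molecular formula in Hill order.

Element totals:
  C: 3
  H: 5
  F: 3

C3H5F3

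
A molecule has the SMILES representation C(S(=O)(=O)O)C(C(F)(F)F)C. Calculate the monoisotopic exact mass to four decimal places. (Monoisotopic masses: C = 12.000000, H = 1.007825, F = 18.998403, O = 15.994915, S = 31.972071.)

Atom tally by fragment:
  HO3SCH2 → C:1 H:3 S:1 O:3
  CH(CF3) → C:2 H:1 F:3
  CH3 → C:1 H:3
Element totals:
  C: 4
  H: 7
  F: 3
  O: 3
  S: 1
Molecular formula: C4H7F3O3S.
  M = 4(12.0) + 7(1.007825) + 3(18.998403) + 3(15.994915) + 31.972071
    = 48.000000 + 7.054775 + 56.995209 + 47.984745 + 31.972071 = 192.006800

192.0068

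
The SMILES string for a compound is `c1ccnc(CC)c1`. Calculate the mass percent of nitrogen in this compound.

13.07%

Atom tally by fragment:
  pyridine ring core → C:5 H:5 N:1
  (− 1 ring H displaced by substituents)
  + C2H5 → C:2 H:5
Element totals:
  C: 7
  H: 9
  N: 1
Molecular formula: C7H9N.
Molar mass = 107.156 g/mol.
Mass from N: 1 × 14.007 = 14.007 g/mol.
%N = 14.007 / 107.156 × 100 = 13.07%.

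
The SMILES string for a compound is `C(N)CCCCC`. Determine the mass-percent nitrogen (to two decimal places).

Atom tally by fragment:
  H2NCH2 → C:1 H:4 N:1
  CH2 → C:1 H:2
  CH2 → C:1 H:2
  CH2 → C:1 H:2
  CH2 → C:1 H:2
  CH3 → C:1 H:3
Element totals:
  C: 6
  H: 15
  N: 1
Molecular formula: C6H15N.
Molar mass = 101.193 g/mol.
Mass from N: 1 × 14.007 = 14.007 g/mol.
%N = 14.007 / 101.193 × 100 = 13.84%.

13.84%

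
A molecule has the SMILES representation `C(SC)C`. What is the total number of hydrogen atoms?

8

Atom tally by fragment:
  CH3SCH2 → C:2 H:5 S:1
  CH3 → C:1 H:3
Element totals:
  C: 3
  H: 8
  S: 1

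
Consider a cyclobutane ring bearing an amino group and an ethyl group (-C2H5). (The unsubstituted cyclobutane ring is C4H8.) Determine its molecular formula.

Atom tally by fragment:
  cyclobutane ring core → C:4 H:8
  (− 2 ring H displaced by substituents)
  + NH2 → N:1 H:2
  + C2H5 → C:2 H:5
Element totals:
  C: 6
  H: 13
  N: 1

C6H13N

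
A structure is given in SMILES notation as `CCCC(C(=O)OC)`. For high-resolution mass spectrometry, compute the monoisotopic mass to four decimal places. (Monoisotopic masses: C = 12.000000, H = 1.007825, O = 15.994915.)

116.0837

Atom tally by fragment:
  CH3 → C:1 H:3
  CH2 → C:1 H:2
  CH2 → C:1 H:2
  CH2COOCH3 → C:3 H:5 O:2
Element totals:
  C: 6
  H: 12
  O: 2
Molecular formula: C6H12O2.
  M = 6(12.0) + 12(1.007825) + 2(15.994915)
    = 72.000000 + 12.093900 + 31.989830 = 116.083730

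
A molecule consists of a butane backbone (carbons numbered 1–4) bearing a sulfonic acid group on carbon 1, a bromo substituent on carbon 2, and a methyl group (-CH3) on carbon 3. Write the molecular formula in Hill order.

Atom tally by fragment:
  HO3SCH2 → C:1 H:3 S:1 O:3
  CH(Br) → C:1 H:1 Br:1
  CH(CH3) → C:2 H:4
  CH3 → C:1 H:3
Element totals:
  C: 5
  H: 11
  Br: 1
  O: 3
  S: 1

C5H11BrO3S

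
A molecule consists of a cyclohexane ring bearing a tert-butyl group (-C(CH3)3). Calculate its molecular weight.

140.27 g/mol

Atom tally by fragment:
  cyclohexane ring core → C:6 H:12
  (− 1 ring H displaced by substituents)
  + C(CH3)3 → C:4 H:9
Element totals:
  C: 10
  H: 20
Molecular formula: C10H20.
  M = 10(12.011) + 20(1.008)
    = 120.110 + 20.160 = 140.270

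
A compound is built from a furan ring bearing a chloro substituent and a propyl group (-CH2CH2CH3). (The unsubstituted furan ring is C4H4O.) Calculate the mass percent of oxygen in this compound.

11.06%

Atom tally by fragment:
  furan ring core → C:4 H:4 O:1
  (− 2 ring H displaced by substituents)
  + Cl → Cl:1
  + CH2CH2CH3 → C:3 H:7
Element totals:
  C: 7
  H: 9
  Cl: 1
  O: 1
Molecular formula: C7H9ClO.
Molar mass = 144.598 g/mol.
Mass from O: 1 × 15.999 = 15.999 g/mol.
%O = 15.999 / 144.598 × 100 = 11.06%.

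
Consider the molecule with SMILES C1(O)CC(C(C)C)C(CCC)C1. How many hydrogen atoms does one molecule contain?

Atom tally by fragment:
  cyclopentane ring core → C:5 H:10
  (− 3 ring H displaced by substituents)
  + OH → O:1 H:1
  + CH(CH3)2 → C:3 H:7
  + CH2CH2CH3 → C:3 H:7
Element totals:
  C: 11
  H: 22
  O: 1

22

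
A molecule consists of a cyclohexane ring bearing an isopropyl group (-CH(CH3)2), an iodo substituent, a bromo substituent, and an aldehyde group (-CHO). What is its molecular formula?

Atom tally by fragment:
  cyclohexane ring core → C:6 H:12
  (− 4 ring H displaced by substituents)
  + CH(CH3)2 → C:3 H:7
  + I → I:1
  + Br → Br:1
  + CHO → C:1 H:1 O:1
Element totals:
  C: 10
  H: 16
  Br: 1
  I: 1
  O: 1

C10H16BrIO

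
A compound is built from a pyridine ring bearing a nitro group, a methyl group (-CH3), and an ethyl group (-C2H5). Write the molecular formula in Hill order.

C8H10N2O2

Atom tally by fragment:
  pyridine ring core → C:5 H:5 N:1
  (− 3 ring H displaced by substituents)
  + NO2 → N:1 O:2
  + CH3 → C:1 H:3
  + C2H5 → C:2 H:5
Element totals:
  C: 8
  H: 10
  N: 2
  O: 2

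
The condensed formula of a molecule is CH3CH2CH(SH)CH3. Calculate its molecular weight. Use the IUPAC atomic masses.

90.18 g/mol

Atom tally by fragment:
  CH3 → C:1 H:3
  CH2 → C:1 H:2
  CH(SH) → C:1 H:2 S:1
  CH3 → C:1 H:3
Element totals:
  C: 4
  H: 10
  S: 1
Molecular formula: C4H10S.
  M = 4(12.011) + 10(1.008) + 32.06
    = 48.044 + 10.080 + 32.060 = 90.184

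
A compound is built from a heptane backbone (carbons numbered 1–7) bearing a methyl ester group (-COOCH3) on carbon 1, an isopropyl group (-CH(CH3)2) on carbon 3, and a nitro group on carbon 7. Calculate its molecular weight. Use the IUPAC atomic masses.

245.32 g/mol

Atom tally by fragment:
  CH3OOCCH2 → C:3 H:5 O:2
  CH2 → C:1 H:2
  CH(CH(CH3)2) → C:4 H:8
  CH2 → C:1 H:2
  CH2 → C:1 H:2
  CH2 → C:1 H:2
  CH2NO2 → C:1 H:2 N:1 O:2
Element totals:
  C: 12
  H: 23
  N: 1
  O: 4
Molecular formula: C12H23NO4.
  M = 12(12.011) + 23(1.008) + 14.007 + 4(15.999)
    = 144.132 + 23.184 + 14.007 + 63.996 = 245.319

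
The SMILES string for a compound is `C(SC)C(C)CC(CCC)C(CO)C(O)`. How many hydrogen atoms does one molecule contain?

Atom tally by fragment:
  CH3SCH2 → C:2 H:5 S:1
  CH(CH3) → C:2 H:4
  CH2 → C:1 H:2
  CH(CH2CH2CH3) → C:4 H:8
  CH(CH2OH) → C:2 H:4 O:1
  CH2OH → C:1 H:3 O:1
Element totals:
  C: 12
  H: 26
  O: 2
  S: 1

26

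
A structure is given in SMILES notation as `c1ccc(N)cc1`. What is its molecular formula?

Atom tally by fragment:
  benzene ring core → C:6 H:6
  (− 1 ring H displaced by substituents)
  + NH2 → N:1 H:2
Element totals:
  C: 6
  H: 7
  N: 1

C6H7N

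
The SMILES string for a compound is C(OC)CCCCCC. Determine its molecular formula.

C8H18O

Atom tally by fragment:
  CH3OCH2 → C:2 H:5 O:1
  CH2 → C:1 H:2
  CH2 → C:1 H:2
  CH2 → C:1 H:2
  CH2 → C:1 H:2
  CH2 → C:1 H:2
  CH3 → C:1 H:3
Element totals:
  C: 8
  H: 18
  O: 1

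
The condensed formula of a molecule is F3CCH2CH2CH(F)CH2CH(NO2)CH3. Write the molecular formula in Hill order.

C7H11F4NO2

Atom tally by fragment:
  F3CCH2 → C:2 H:2 F:3
  CH2 → C:1 H:2
  CH(F) → C:1 H:1 F:1
  CH2 → C:1 H:2
  CH(NO2) → C:1 H:1 N:1 O:2
  CH3 → C:1 H:3
Element totals:
  C: 7
  H: 11
  F: 4
  N: 1
  O: 2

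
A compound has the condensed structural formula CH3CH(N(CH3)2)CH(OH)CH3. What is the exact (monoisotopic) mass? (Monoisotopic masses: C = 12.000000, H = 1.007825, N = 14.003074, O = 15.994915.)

Atom tally by fragment:
  CH3 → C:1 H:3
  CH(N(CH3)2) → C:3 H:7 N:1
  CH(OH) → C:1 H:2 O:1
  CH3 → C:1 H:3
Element totals:
  C: 6
  H: 15
  N: 1
  O: 1
Molecular formula: C6H15NO.
  M = 6(12.0) + 15(1.007825) + 14.003074 + 15.994915
    = 72.000000 + 15.117375 + 14.003074 + 15.994915 = 117.115364

117.1154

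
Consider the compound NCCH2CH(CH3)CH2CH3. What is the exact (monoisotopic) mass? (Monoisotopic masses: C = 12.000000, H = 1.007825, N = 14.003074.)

97.0891

Atom tally by fragment:
  NCCH2 → C:2 H:2 N:1
  CH(CH3) → C:2 H:4
  CH2 → C:1 H:2
  CH3 → C:1 H:3
Element totals:
  C: 6
  H: 11
  N: 1
Molecular formula: C6H11N.
  M = 6(12.0) + 11(1.007825) + 14.003074
    = 72.000000 + 11.086075 + 14.003074 = 97.089149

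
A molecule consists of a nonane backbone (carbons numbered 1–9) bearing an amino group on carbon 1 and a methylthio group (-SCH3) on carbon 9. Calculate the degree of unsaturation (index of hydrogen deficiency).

Atom tally by fragment:
  H2NCH2 → C:1 H:4 N:1
  CH2 → C:1 H:2
  CH2 → C:1 H:2
  CH2 → C:1 H:2
  CH2 → C:1 H:2
  CH2 → C:1 H:2
  CH2 → C:1 H:2
  CH2 → C:1 H:2
  CH2SCH3 → C:2 H:5 S:1
Element totals:
  C: 10
  H: 23
  N: 1
  S: 1
Molecular formula: C10H23NS.
DoU = (2C + 2 + N − H − X) / 2 = (2·10 + 2 + 1 − 23 − 0) / 2 = 0.

0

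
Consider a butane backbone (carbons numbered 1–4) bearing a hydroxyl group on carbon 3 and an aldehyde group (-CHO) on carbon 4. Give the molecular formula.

Atom tally by fragment:
  CH3 → C:1 H:3
  CH2 → C:1 H:2
  CH(OH) → C:1 H:2 O:1
  CH2CHO → C:2 H:3 O:1
Element totals:
  C: 5
  H: 10
  O: 2

C5H10O2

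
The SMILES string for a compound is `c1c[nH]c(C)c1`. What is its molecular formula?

C5H7N

Atom tally by fragment:
  pyrrole ring core → C:4 H:5 N:1
  (− 1 ring H displaced by substituents)
  + CH3 → C:1 H:3
Element totals:
  C: 5
  H: 7
  N: 1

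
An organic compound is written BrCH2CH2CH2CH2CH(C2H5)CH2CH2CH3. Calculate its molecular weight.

221.18 g/mol

Atom tally by fragment:
  BrCH2 → C:1 H:2 Br:1
  CH2 → C:1 H:2
  CH2 → C:1 H:2
  CH2 → C:1 H:2
  CH(C2H5) → C:3 H:6
  CH2 → C:1 H:2
  CH2 → C:1 H:2
  CH3 → C:1 H:3
Element totals:
  C: 10
  H: 21
  Br: 1
Molecular formula: C10H21Br.
  M = 10(12.011) + 21(1.008) + 79.904
    = 120.110 + 21.168 + 79.904 = 221.182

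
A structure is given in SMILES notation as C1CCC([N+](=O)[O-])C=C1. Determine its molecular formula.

Atom tally by fragment:
  cyclohexene ring core → C:6 H:10
  (− 1 ring H displaced by substituents)
  + NO2 → N:1 O:2
Element totals:
  C: 6
  H: 9
  N: 1
  O: 2

C6H9NO2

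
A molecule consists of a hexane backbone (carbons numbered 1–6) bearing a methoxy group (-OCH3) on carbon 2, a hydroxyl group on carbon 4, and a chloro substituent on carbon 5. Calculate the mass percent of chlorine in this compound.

Atom tally by fragment:
  CH3 → C:1 H:3
  CH(OCH3) → C:2 H:4 O:1
  CH2 → C:1 H:2
  CH(OH) → C:1 H:2 O:1
  CH(Cl) → C:1 H:1 Cl:1
  CH3 → C:1 H:3
Element totals:
  C: 7
  H: 15
  Cl: 1
  O: 2
Molecular formula: C7H15ClO2.
Molar mass = 166.645 g/mol.
Mass from Cl: 1 × 35.45 = 35.450 g/mol.
%Cl = 35.450 / 166.645 × 100 = 21.27%.

21.27%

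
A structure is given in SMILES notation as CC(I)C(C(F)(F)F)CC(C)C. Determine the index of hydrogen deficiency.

Atom tally by fragment:
  CH3 → C:1 H:3
  CH(I) → C:1 H:1 I:1
  CH(CF3) → C:2 H:1 F:3
  CH2 → C:1 H:2
  CH(CH3) → C:2 H:4
  CH3 → C:1 H:3
Element totals:
  C: 8
  H: 14
  F: 3
  I: 1
Molecular formula: C8H14F3I.
DoU = (2C + 2 + N − H − X) / 2 = (2·8 + 2 + 0 − 14 − 4) / 2 = 0.

0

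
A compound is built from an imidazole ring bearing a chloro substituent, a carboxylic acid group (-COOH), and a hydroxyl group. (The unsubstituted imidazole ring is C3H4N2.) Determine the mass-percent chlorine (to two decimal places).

21.81%

Atom tally by fragment:
  imidazole ring core → C:3 H:4 N:2
  (− 3 ring H displaced by substituents)
  + Cl → Cl:1
  + COOH → C:1 H:1 O:2
  + OH → O:1 H:1
Element totals:
  C: 4
  H: 3
  Cl: 1
  N: 2
  O: 3
Molecular formula: C4H3ClN2O3.
Molar mass = 162.529 g/mol.
Mass from Cl: 1 × 35.45 = 35.450 g/mol.
%Cl = 35.450 / 162.529 × 100 = 21.81%.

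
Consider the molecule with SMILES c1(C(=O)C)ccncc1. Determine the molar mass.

Atom tally by fragment:
  pyridine ring core → C:5 H:5 N:1
  (− 1 ring H displaced by substituents)
  + COCH3 → C:2 H:3 O:1
Element totals:
  C: 7
  H: 7
  N: 1
  O: 1
Molecular formula: C7H7NO.
  M = 7(12.011) + 7(1.008) + 14.007 + 15.999
    = 84.077 + 7.056 + 14.007 + 15.999 = 121.139

121.14 g/mol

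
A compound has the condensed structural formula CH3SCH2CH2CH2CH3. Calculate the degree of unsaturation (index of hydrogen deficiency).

0

Atom tally by fragment:
  CH3SCH2 → C:2 H:5 S:1
  CH2 → C:1 H:2
  CH2 → C:1 H:2
  CH3 → C:1 H:3
Element totals:
  C: 5
  H: 12
  S: 1
Molecular formula: C5H12S.
DoU = (2C + 2 + N − H − X) / 2 = (2·5 + 2 + 0 − 12 − 0) / 2 = 0.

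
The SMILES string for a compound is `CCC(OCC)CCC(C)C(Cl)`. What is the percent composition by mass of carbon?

Atom tally by fragment:
  CH3 → C:1 H:3
  CH2 → C:1 H:2
  CH(OC2H5) → C:3 H:6 O:1
  CH2 → C:1 H:2
  CH2 → C:1 H:2
  CH(CH3) → C:2 H:4
  CH2Cl → C:1 H:2 Cl:1
Element totals:
  C: 10
  H: 21
  Cl: 1
  O: 1
Molecular formula: C10H21ClO.
Molar mass = 192.727 g/mol.
Mass from C: 10 × 12.011 = 120.110 g/mol.
%C = 120.110 / 192.727 × 100 = 62.32%.

62.32%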